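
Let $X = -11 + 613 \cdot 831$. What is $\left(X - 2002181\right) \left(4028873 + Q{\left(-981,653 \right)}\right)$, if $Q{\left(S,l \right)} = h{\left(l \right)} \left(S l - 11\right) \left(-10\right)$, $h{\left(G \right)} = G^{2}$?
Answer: $-4077698161878490837$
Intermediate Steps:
$Q{\left(S,l \right)} = - 10 l^{2} \left(-11 + S l\right)$ ($Q{\left(S,l \right)} = l^{2} \left(S l - 11\right) \left(-10\right) = l^{2} \left(-11 + S l\right) \left(-10\right) = - 10 l^{2} \left(-11 + S l\right)$)
$X = 509392$ ($X = -11 + 509403 = 509392$)
$\left(X - 2002181\right) \left(4028873 + Q{\left(-981,653 \right)}\right) = \left(509392 - 2002181\right) \left(4028873 + 10 \cdot 653^{2} \left(11 - \left(-981\right) 653\right)\right) = - 1492789 \left(4028873 + 10 \cdot 426409 \left(11 + 640593\right)\right) = - 1492789 \left(4028873 + 10 \cdot 426409 \cdot 640604\right) = - 1492789 \left(4028873 + 2731593110360\right) = \left(-1492789\right) 2731597139233 = -4077698161878490837$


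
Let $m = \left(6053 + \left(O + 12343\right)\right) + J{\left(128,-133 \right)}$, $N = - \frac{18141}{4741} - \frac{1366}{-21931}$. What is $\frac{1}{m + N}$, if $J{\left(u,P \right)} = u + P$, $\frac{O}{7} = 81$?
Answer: $\frac{103974871}{1970764230353} \approx 5.2759 \cdot 10^{-5}$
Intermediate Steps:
$O = 567$ ($O = 7 \cdot 81 = 567$)
$J{\left(u,P \right)} = P + u$
$N = - \frac{391374065}{103974871}$ ($N = \left(-18141\right) \frac{1}{4741} - - \frac{1366}{21931} = - \frac{18141}{4741} + \frac{1366}{21931} = - \frac{391374065}{103974871} \approx -3.7641$)
$m = 18958$ ($m = \left(6053 + \left(567 + 12343\right)\right) + \left(-133 + 128\right) = \left(6053 + 12910\right) - 5 = 18963 - 5 = 18958$)
$\frac{1}{m + N} = \frac{1}{18958 - \frac{391374065}{103974871}} = \frac{1}{\frac{1970764230353}{103974871}} = \frac{103974871}{1970764230353}$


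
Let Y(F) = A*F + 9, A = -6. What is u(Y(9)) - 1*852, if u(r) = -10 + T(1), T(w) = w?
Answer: -861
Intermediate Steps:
Y(F) = 9 - 6*F (Y(F) = -6*F + 9 = 9 - 6*F)
u(r) = -9 (u(r) = -10 + 1 = -9)
u(Y(9)) - 1*852 = -9 - 1*852 = -9 - 852 = -861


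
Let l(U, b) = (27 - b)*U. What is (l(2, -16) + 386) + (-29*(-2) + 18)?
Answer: 548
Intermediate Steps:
l(U, b) = U*(27 - b)
(l(2, -16) + 386) + (-29*(-2) + 18) = (2*(27 - 1*(-16)) + 386) + (-29*(-2) + 18) = (2*(27 + 16) + 386) + (58 + 18) = (2*43 + 386) + 76 = (86 + 386) + 76 = 472 + 76 = 548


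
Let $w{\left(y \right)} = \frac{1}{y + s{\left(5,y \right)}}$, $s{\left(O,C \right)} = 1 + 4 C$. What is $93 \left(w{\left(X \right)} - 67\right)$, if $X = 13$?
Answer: $- \frac{137051}{22} \approx -6229.6$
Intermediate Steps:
$w{\left(y \right)} = \frac{1}{1 + 5 y}$ ($w{\left(y \right)} = \frac{1}{y + \left(1 + 4 y\right)} = \frac{1}{1 + 5 y}$)
$93 \left(w{\left(X \right)} - 67\right) = 93 \left(\frac{1}{1 + 5 \cdot 13} - 67\right) = 93 \left(\frac{1}{1 + 65} - 67\right) = 93 \left(\frac{1}{66} - 67\right) = 93 \left(- \frac{4421}{66}\right) = - \frac{137051}{22}$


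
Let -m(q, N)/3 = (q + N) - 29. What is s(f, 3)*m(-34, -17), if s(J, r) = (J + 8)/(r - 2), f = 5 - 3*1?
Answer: 2400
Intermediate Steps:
f = 2 (f = 5 - 3 = 2)
s(J, r) = (8 + J)/(-2 + r)
m(q, N) = 87 - 3*N - 3*q (m(q, N) = -3*((q + N) - 29) = -3*((N + q) - 29) = -3*(-29 + N + q) = 87 - 3*N - 3*q)
s(f, 3)*m(-34, -17) = ((8 + 2)/(-2 + 3))*(87 - 3*(-17) - 3*(-34)) = (10/1)*(87 + 51 + 102) = (1*10)*240 = 10*240 = 2400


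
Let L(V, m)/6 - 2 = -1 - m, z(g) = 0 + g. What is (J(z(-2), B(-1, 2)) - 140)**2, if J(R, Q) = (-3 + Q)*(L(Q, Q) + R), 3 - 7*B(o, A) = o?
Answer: 47997184/2401 ≈ 19991.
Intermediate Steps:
B(o, A) = 3/7 - o/7
z(g) = g
L(V, m) = 6 - 6*m (L(V, m) = 12 + 6*(-1 - m) = 12 + (-6 - 6*m) = 6 - 6*m)
J(R, Q) = (-3 + Q)*(6 + R - 6*Q) (J(R, Q) = (-3 + Q)*((6 - 6*Q) + R) = (-3 + Q)*(6 + R - 6*Q))
(J(z(-2), B(-1, 2)) - 140)**2 = ((-18 - 6*(3/7 - 1/7*(-1))**2 - 3*(-2) + 24*(3/7 - 1/7*(-1)) + (3/7 - 1/7*(-1))*(-2)) - 140)**2 = ((-18 - 6*(3/7 + 1/7)**2 + 6 + 24*(3/7 + 1/7) + (3/7 + 1/7)*(-2)) - 140)**2 = ((-18 - 6*(4/7)**2 + 6 + 24*(4/7) + (4/7)*(-2)) - 140)**2 = ((-18 - 6*16/49 + 6 + 96/7 - 8/7) - 140)**2 = ((-18 - 96/49 + 6 + 96/7 - 8/7) - 140)**2 = (-68/49 - 140)**2 = (-6928/49)**2 = 47997184/2401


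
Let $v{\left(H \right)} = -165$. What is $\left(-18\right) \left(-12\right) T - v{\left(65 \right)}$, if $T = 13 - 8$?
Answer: $1245$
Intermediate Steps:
$T = 5$ ($T = 13 - 8 = 5$)
$\left(-18\right) \left(-12\right) T - v{\left(65 \right)} = \left(-18\right) \left(-12\right) 5 - -165 = 216 \cdot 5 + 165 = 1080 + 165 = 1245$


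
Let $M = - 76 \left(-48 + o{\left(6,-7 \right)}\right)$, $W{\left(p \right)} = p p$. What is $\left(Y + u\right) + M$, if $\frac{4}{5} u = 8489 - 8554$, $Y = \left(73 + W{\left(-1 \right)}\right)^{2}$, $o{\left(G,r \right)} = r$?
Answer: $\frac{38299}{4} \approx 9574.8$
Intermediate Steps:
$W{\left(p \right)} = p^{2}$
$Y = 5476$ ($Y = \left(73 + \left(-1\right)^{2}\right)^{2} = \left(73 + 1\right)^{2} = 74^{2} = 5476$)
$u = - \frac{325}{4}$ ($u = \frac{5 \left(8489 - 8554\right)}{4} = \frac{5}{4} \left(-65\right) = - \frac{325}{4} \approx -81.25$)
$M = 4180$ ($M = - 76 \left(-48 - 7\right) = \left(-76\right) \left(-55\right) = 4180$)
$\left(Y + u\right) + M = \left(5476 - \frac{325}{4}\right) + 4180 = \frac{21579}{4} + 4180 = \frac{38299}{4}$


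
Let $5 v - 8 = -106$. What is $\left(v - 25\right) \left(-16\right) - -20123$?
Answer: $\frac{104183}{5} \approx 20837.0$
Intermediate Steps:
$v = - \frac{98}{5}$ ($v = \frac{8}{5} + \frac{1}{5} \left(-106\right) = \frac{8}{5} - \frac{106}{5} = - \frac{98}{5} \approx -19.6$)
$\left(v - 25\right) \left(-16\right) - -20123 = \left(- \frac{98}{5} - 25\right) \left(-16\right) - -20123 = \left(- \frac{223}{5}\right) \left(-16\right) + 20123 = \frac{3568}{5} + 20123 = \frac{104183}{5}$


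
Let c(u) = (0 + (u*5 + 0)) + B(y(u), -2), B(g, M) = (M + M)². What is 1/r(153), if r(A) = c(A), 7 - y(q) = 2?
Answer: 1/781 ≈ 0.0012804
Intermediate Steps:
y(q) = 5 (y(q) = 7 - 1*2 = 7 - 2 = 5)
B(g, M) = 4*M² (B(g, M) = (2*M)² = 4*M²)
c(u) = 16 + 5*u (c(u) = (0 + (u*5 + 0)) + 4*(-2)² = (0 + (5*u + 0)) + 4*4 = (0 + 5*u) + 16 = 5*u + 16 = 16 + 5*u)
r(A) = 16 + 5*A
1/r(153) = 1/(16 + 5*153) = 1/(16 + 765) = 1/781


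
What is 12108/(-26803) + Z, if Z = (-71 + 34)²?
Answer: 36681199/26803 ≈ 1368.5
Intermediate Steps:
Z = 1369 (Z = (-37)² = 1369)
12108/(-26803) + Z = 12108/(-26803) + 1369 = 12108*(-1/26803) + 1369 = -12108/26803 + 1369 = 36681199/26803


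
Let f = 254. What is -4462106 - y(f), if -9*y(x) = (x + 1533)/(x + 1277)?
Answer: -61483356787/13779 ≈ -4.4621e+6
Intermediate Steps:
y(x) = -(1533 + x)/(9*(1277 + x)) (y(x) = -(x + 1533)/(9*(x + 1277)) = -(1533 + x)/(9*(1277 + x)))
-4462106 - y(f) = -4462106 - (-1533 - 1*254)/(9*(1277 + 254)) = -4462106 - (-1533 - 254)/(9*1531) = -4462106 - (-1787)/(9*1531) = -4462106 - 1*(-1787/13779) = -4462106 + 1787/13779 = -61483356787/13779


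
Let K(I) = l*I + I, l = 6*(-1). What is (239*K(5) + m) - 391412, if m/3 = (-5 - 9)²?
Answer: -396799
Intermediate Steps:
l = -6
m = 588 (m = 3*(-5 - 9)² = 3*(-14)² = 3*196 = 588)
K(I) = -5*I (K(I) = -6*I + I = -5*I)
(239*K(5) + m) - 391412 = (239*(-5*5) + 588) - 391412 = (239*(-25) + 588) - 391412 = (-5975 + 588) - 391412 = -5387 - 391412 = -396799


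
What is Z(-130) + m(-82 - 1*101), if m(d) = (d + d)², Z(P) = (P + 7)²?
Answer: 149085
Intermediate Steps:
Z(P) = (7 + P)²
m(d) = 4*d² (m(d) = (2*d)² = 4*d²)
Z(-130) + m(-82 - 1*101) = (7 - 130)² + 4*(-82 - 1*101)² = (-123)² + 4*(-82 - 101)² = 15129 + 4*(-183)² = 15129 + 4*33489 = 15129 + 133956 = 149085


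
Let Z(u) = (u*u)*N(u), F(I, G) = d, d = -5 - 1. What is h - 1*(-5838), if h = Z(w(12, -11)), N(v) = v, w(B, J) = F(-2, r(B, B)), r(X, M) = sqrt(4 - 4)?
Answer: 5622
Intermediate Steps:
r(X, M) = 0 (r(X, M) = sqrt(0) = 0)
d = -6
F(I, G) = -6
w(B, J) = -6
Z(u) = u**3 (Z(u) = (u*u)*u = u**2*u = u**3)
h = -216 (h = (-6)**3 = -216)
h - 1*(-5838) = -216 - 1*(-5838) = -216 + 5838 = 5622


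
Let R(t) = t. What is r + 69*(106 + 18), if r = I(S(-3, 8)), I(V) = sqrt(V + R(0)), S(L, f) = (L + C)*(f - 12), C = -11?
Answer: 8556 + 2*sqrt(14) ≈ 8563.5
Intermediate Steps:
S(L, f) = (-12 + f)*(-11 + L) (S(L, f) = (L - 11)*(f - 12) = (-11 + L)*(-12 + f) = (-12 + f)*(-11 + L))
I(V) = sqrt(V) (I(V) = sqrt(V + 0) = sqrt(V))
r = 2*sqrt(14) (r = sqrt(132 - 12*(-3) - 11*8 - 3*8) = sqrt(132 + 36 - 88 - 24) = sqrt(56) = 2*sqrt(14) ≈ 7.4833)
r + 69*(106 + 18) = 2*sqrt(14) + 69*(106 + 18) = 2*sqrt(14) + 69*124 = 2*sqrt(14) + 8556 = 8556 + 2*sqrt(14)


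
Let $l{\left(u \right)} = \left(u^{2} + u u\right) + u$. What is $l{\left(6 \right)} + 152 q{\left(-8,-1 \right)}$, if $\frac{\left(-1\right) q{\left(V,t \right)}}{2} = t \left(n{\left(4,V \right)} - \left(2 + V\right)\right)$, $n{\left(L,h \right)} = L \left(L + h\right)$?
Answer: $-2962$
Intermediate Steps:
$q{\left(V,t \right)} = - 2 t \left(14 + 3 V\right)$ ($q{\left(V,t \right)} = - 2 t \left(4 \left(4 + V\right) - \left(2 + V\right)\right) = - 2 t \left(\left(16 + 4 V\right) - \left(2 + V\right)\right) = - 2 t \left(14 + 3 V\right)$)
$l{\left(u \right)} = u + 2 u^{2}$ ($l{\left(u \right)} = \left(u^{2} + u^{2}\right) + u = 2 u^{2} + u = u + 2 u^{2}$)
$l{\left(6 \right)} + 152 q{\left(-8,-1 \right)} = 6 \left(1 + 2 \cdot 6\right) + 152 \cdot 2 \left(-1\right) \left(-14 - -24\right) = 6 \left(1 + 12\right) + 152 \cdot 2 \left(-1\right) \left(-14 + 24\right) = 6 \cdot 13 + 152 \cdot 2 \left(-1\right) 10 = 78 + 152 \left(-20\right) = 78 - 3040 = -2962$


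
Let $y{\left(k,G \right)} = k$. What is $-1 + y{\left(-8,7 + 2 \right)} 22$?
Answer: $-177$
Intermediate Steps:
$-1 + y{\left(-8,7 + 2 \right)} 22 = -1 - 176 = -177$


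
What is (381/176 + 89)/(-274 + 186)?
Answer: -16045/15488 ≈ -1.0360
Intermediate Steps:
(381/176 + 89)/(-274 + 186) = (381*(1/176) + 89)/(-88) = (381/176 + 89)*(-1/88) = (16045/176)*(-1/88) = -16045/15488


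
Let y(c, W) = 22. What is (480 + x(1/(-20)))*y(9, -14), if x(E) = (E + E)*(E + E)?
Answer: 528011/50 ≈ 10560.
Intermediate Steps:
x(E) = 4*E² (x(E) = (2*E)*(2*E) = 4*E²)
(480 + x(1/(-20)))*y(9, -14) = (480 + 4*(1/(-20))²)*22 = (480 + 4*(-1/20)²)*22 = (480 + 4*(1/400))*22 = (480 + 1/100)*22 = (48001/100)*22 = 528011/50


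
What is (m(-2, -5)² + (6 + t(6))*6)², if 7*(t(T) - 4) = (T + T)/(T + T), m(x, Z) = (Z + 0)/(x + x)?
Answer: 48874081/12544 ≈ 3896.2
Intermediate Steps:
m(x, Z) = Z/(2*x) (m(x, Z) = Z/((2*x)) = Z*(1/(2*x)) = Z/(2*x))
t(T) = 29/7 (t(T) = 4 + ((T + T)/(T + T))/7 = 4 + ((2*T)/((2*T)))/7 = 4 + ((2*T)*(1/(2*T)))/7 = 4 + (⅐)*1 = 4 + ⅐ = 29/7)
(m(-2, -5)² + (6 + t(6))*6)² = (((½)*(-5)/(-2))² + (6 + 29/7)*6)² = (((½)*(-5)*(-½))² + (71/7)*6)² = ((5/4)² + 426/7)² = (25/16 + 426/7)² = (6991/112)² = 48874081/12544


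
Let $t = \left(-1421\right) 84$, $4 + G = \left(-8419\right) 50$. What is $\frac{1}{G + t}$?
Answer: $- \frac{1}{540318} \approx -1.8508 \cdot 10^{-6}$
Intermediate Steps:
$G = -420954$ ($G = -4 - 420950 = -420954$)
$t = -119364$
$\frac{1}{G + t} = \frac{1}{-420954 - 119364} = \frac{1}{-540318} = - \frac{1}{540318}$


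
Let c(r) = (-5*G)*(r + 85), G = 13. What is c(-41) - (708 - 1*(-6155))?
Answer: -9723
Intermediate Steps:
c(r) = -5525 - 65*r (c(r) = (-5*13)*(r + 85) = -65*(85 + r) = -5525 - 65*r)
c(-41) - (708 - 1*(-6155)) = (-5525 - 65*(-41)) - (708 - 1*(-6155)) = (-5525 + 2665) - (708 + 6155) = -2860 - 1*6863 = -2860 - 6863 = -9723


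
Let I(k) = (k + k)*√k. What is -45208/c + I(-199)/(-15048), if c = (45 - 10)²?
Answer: -45208/1225 + 199*I*√199/7524 ≈ -36.904 + 0.3731*I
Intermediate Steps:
c = 1225 (c = 35² = 1225)
I(k) = 2*k^(3/2) (I(k) = (2*k)*√k = 2*k^(3/2))
-45208/c + I(-199)/(-15048) = -45208/1225 + (2*(-199)^(3/2))/(-15048) = -45208*1/1225 + (2*(-199*I*√199))*(-1/15048) = -45208/1225 - 398*I*√199*(-1/15048) = -45208/1225 + 199*I*√199/7524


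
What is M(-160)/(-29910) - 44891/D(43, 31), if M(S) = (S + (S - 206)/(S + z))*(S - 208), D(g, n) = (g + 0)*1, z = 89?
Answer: -47752472783/45657615 ≈ -1045.9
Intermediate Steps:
D(g, n) = g (D(g, n) = g*1 = g)
M(S) = (-208 + S)*(S + (-206 + S)/(89 + S)) (M(S) = (S + (S - 206)/(S + 89))*(S - 208) = (S + (-206 + S)/(89 + S))*(-208 + S) = (-208 + S)*(S + (-206 + S)/(89 + S)))
M(-160)/(-29910) - 44891/D(43, 31) = ((42848 + (-160)**3 - 18926*(-160) - 118*(-160)**2)/(89 - 160))/(-29910) - 44891/43 = ((42848 - 4096000 + 3028160 - 118*25600)/(-71))*(-1/29910) - 44891*1/43 = -(42848 - 4096000 + 3028160 - 3020800)/71*(-1/29910) - 44891/43 = -1/71*(-4045792)*(-1/29910) - 44891/43 = (4045792/71)*(-1/29910) - 44891/43 = -2022896/1061805 - 44891/43 = -47752472783/45657615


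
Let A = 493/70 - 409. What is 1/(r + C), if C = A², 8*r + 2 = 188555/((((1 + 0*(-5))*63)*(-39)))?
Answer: 3439800/555733062763 ≈ 6.1897e-6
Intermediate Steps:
A = -28137/70 (A = 493*(1/70) - 409 = 493/70 - 409 = -28137/70 ≈ -401.96)
r = -193469/19656 (r = -¼ + (188555/((((1 + 0*(-5))*63)*(-39))))/8 = -¼ + (188555/((((1 + 0)*63)*(-39))))/8 = -¼ + (188555/(((1*63)*(-39))))/8 = -¼ + (188555/((63*(-39))))/8 = -¼ + (188555/(-2457))/8 = -¼ + (188555*(-1/2457))/8 = -¼ + (⅛)*(-188555/2457) = -¼ - 188555/19656 = -193469/19656 ≈ -9.8427)
C = 791690769/4900 (C = (-28137/70)² = 791690769/4900 ≈ 1.6157e+5)
1/(r + C) = 1/(-193469/19656 + 791690769/4900) = 1/(555733062763/3439800) = 3439800/555733062763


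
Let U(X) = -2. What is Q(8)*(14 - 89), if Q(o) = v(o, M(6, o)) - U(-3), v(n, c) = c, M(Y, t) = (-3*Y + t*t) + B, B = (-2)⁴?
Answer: -4800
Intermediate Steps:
B = 16
M(Y, t) = 16 + t² - 3*Y (M(Y, t) = (-3*Y + t*t) + 16 = (-3*Y + t²) + 16 = (t² - 3*Y) + 16 = 16 + t² - 3*Y)
Q(o) = o² (Q(o) = (16 + o² - 3*6) - 1*(-2) = (16 + o² - 18) + 2 = (-2 + o²) + 2 = o²)
Q(8)*(14 - 89) = 8²*(14 - 89) = 64*(-75) = -4800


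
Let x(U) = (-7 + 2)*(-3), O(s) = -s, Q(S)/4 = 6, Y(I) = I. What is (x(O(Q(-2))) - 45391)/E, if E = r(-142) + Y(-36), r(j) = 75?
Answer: -45376/39 ≈ -1163.5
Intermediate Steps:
Q(S) = 24 (Q(S) = 4*6 = 24)
E = 39 (E = 75 - 36 = 39)
x(U) = 15 (x(U) = -5*(-3) = 15)
(x(O(Q(-2))) - 45391)/E = (15 - 45391)/39 = -45376*1/39 = -45376/39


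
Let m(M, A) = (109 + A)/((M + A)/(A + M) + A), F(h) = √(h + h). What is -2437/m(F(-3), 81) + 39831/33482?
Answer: -3341637049/3180790 ≈ -1050.6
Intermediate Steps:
F(h) = √2*√h (F(h) = √(2*h) = √2*√h)
m(M, A) = (109 + A)/(1 + A) (m(M, A) = (109 + A)/((A + M)/(A + M) + A) = (109 + A)/(1 + A))
-2437/m(F(-3), 81) + 39831/33482 = -2437*(1 + 81)/(109 + 81) + 39831/33482 = -2437/(190/82) + 39831*(1/33482) = -2437/((1/82)*190) + 39831/33482 = -2437/95/41 + 39831/33482 = -2437*41/95 + 39831/33482 = -99917/95 + 39831/33482 = -3341637049/3180790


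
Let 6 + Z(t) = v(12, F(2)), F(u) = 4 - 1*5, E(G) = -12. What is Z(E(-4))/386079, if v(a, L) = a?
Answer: 2/128693 ≈ 1.5541e-5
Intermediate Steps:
F(u) = -1 (F(u) = 4 - 5 = -1)
Z(t) = 6 (Z(t) = -6 + 12 = 6)
Z(E(-4))/386079 = 6/386079 = 6*(1/386079) = 2/128693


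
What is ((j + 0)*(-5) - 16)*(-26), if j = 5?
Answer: 1066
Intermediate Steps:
((j + 0)*(-5) - 16)*(-26) = ((5 + 0)*(-5) - 16)*(-26) = (5*(-5) - 16)*(-26) = (-25 - 16)*(-26) = -41*(-26) = 1066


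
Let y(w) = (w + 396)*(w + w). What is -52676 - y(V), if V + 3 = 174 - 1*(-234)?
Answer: -701486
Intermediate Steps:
V = 405 (V = -3 + (174 - 1*(-234)) = -3 + (174 + 234) = -3 + 408 = 405)
y(w) = 2*w*(396 + w) (y(w) = (396 + w)*(2*w) = 2*w*(396 + w))
-52676 - y(V) = -52676 - 2*405*(396 + 405) = -52676 - 2*405*801 = -52676 - 1*648810 = -52676 - 648810 = -701486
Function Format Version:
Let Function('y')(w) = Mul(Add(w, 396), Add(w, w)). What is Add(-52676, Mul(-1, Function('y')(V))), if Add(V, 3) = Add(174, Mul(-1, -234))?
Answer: -701486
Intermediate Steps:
V = 405 (V = Add(-3, Add(174, Mul(-1, -234))) = Add(-3, Add(174, 234)) = Add(-3, 408) = 405)
Function('y')(w) = Mul(2, w, Add(396, w)) (Function('y')(w) = Mul(Add(396, w), Mul(2, w)) = Mul(2, w, Add(396, w)))
Add(-52676, Mul(-1, Function('y')(V))) = Add(-52676, Mul(-1, Mul(2, 405, Add(396, 405)))) = Add(-52676, Mul(-1, Mul(2, 405, 801))) = Add(-52676, Mul(-1, 648810)) = Add(-52676, -648810) = -701486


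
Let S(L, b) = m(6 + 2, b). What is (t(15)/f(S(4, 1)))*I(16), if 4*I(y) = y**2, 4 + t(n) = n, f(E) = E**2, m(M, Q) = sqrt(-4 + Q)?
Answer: -704/3 ≈ -234.67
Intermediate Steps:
S(L, b) = sqrt(-4 + b)
t(n) = -4 + n
I(y) = y**2/4
(t(15)/f(S(4, 1)))*I(16) = ((-4 + 15)/((sqrt(-4 + 1))**2))*((1/4)*16**2) = (11/((sqrt(-3))**2))*((1/4)*256) = (11/((I*sqrt(3))**2))*64 = (11/(-3))*64 = (11*(-1/3))*64 = -11/3*64 = -704/3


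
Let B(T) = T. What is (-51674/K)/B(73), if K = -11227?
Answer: 51674/819571 ≈ 0.063050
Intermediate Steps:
(-51674/K)/B(73) = -51674/(-11227)/73 = -51674*(-1/11227)*(1/73) = (51674/11227)*(1/73) = 51674/819571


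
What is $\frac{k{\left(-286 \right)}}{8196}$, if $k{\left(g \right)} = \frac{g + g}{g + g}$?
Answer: $\frac{1}{8196} \approx 0.00012201$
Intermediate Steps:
$k{\left(g \right)} = 1$ ($k{\left(g \right)} = \frac{2 g}{2 g} = 2 g \frac{1}{2 g} = 1$)
$\frac{k{\left(-286 \right)}}{8196} = 1 \cdot \frac{1}{8196} = \frac{1}{8196}$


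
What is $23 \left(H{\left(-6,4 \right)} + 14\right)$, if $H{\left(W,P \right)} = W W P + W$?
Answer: $3496$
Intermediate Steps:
$H{\left(W,P \right)} = W + P W^{2}$ ($H{\left(W,P \right)} = W^{2} P + W = P W^{2} + W = W + P W^{2}$)
$23 \left(H{\left(-6,4 \right)} + 14\right) = 23 \left(- 6 \left(1 + 4 \left(-6\right)\right) + 14\right) = 23 \left(- 6 \left(1 - 24\right) + 14\right) = 23 \left(\left(-6\right) \left(-23\right) + 14\right) = 23 \left(138 + 14\right) = 23 \cdot 152 = 3496$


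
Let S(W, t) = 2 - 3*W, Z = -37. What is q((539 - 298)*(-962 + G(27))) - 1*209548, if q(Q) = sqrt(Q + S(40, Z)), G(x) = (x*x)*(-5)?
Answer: -209548 + I*sqrt(1110405) ≈ -2.0955e+5 + 1053.8*I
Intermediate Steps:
G(x) = -5*x**2 (G(x) = x**2*(-5) = -5*x**2)
q(Q) = sqrt(-118 + Q) (q(Q) = sqrt(Q + (2 - 3*40)) = sqrt(Q + (2 - 120)) = sqrt(Q - 118) = sqrt(-118 + Q))
q((539 - 298)*(-962 + G(27))) - 1*209548 = sqrt(-118 + (539 - 298)*(-962 - 5*27**2)) - 1*209548 = sqrt(-118 + 241*(-962 - 5*729)) - 209548 = sqrt(-118 + 241*(-962 - 3645)) - 209548 = sqrt(-118 + 241*(-4607)) - 209548 = sqrt(-118 - 1110287) - 209548 = sqrt(-1110405) - 209548 = I*sqrt(1110405) - 209548 = -209548 + I*sqrt(1110405)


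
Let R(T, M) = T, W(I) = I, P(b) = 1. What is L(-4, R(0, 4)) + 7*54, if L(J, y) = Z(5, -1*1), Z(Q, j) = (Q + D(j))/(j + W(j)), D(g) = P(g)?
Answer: 375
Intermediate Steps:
D(g) = 1
Z(Q, j) = (1 + Q)/(2*j) (Z(Q, j) = (Q + 1)/(j + j) = (1 + Q)/((2*j)) = (1 + Q)*(1/(2*j)) = (1 + Q)/(2*j))
L(J, y) = -3 (L(J, y) = (1 + 5)/(2*((-1*1))) = (1/2)*6/(-1) = (1/2)*(-1)*6 = -3)
L(-4, R(0, 4)) + 7*54 = -3 + 7*54 = -3 + 378 = 375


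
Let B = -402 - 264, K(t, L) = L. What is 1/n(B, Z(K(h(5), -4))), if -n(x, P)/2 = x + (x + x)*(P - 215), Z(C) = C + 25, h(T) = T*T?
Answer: -1/515484 ≈ -1.9399e-6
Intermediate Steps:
h(T) = T²
Z(C) = 25 + C
B = -666
n(x, P) = -2*x - 4*x*(-215 + P) (n(x, P) = -2*(x + (x + x)*(P - 215)) = -2*(x + (2*x)*(-215 + P)) = -2*(x + 2*x*(-215 + P)) = -2*x - 4*x*(-215 + P))
1/n(B, Z(K(h(5), -4))) = 1/(2*(-666)*(429 - 2*(25 - 4))) = 1/(2*(-666)*(429 - 2*21)) = 1/(2*(-666)*(429 - 42)) = 1/(2*(-666)*387) = 1/(-515484) = -1/515484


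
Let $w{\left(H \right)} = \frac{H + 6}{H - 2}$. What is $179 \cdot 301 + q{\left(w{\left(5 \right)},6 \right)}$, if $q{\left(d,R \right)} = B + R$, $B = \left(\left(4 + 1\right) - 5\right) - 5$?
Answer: $53880$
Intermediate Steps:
$w{\left(H \right)} = \frac{6 + H}{-2 + H}$
$B = -5$ ($B = \left(5 - 5\right) - 5 = 0 - 5 = -5$)
$q{\left(d,R \right)} = -5 + R$
$179 \cdot 301 + q{\left(w{\left(5 \right)},6 \right)} = 179 \cdot 301 + \left(-5 + 6\right) = 53879 + 1 = 53880$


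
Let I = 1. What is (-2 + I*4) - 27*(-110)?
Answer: 2972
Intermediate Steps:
(-2 + I*4) - 27*(-110) = (-2 + 1*4) - 27*(-110) = (-2 + 4) + 2970 = 2 + 2970 = 2972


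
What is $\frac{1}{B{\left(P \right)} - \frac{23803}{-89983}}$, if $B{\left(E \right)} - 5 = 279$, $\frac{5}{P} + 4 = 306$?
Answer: $\frac{89983}{25578975} \approx 0.0035179$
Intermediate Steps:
$P = \frac{5}{302}$ ($P = \frac{5}{-4 + 306} = \frac{5}{302} \approx 0.016556$)
$B{\left(E \right)} = 284$ ($B{\left(E \right)} = 5 + 279 = 284$)
$\frac{1}{B{\left(P \right)} - \frac{23803}{-89983}} = \frac{1}{284 - \frac{23803}{-89983}} = \frac{1}{284 - - \frac{23803}{89983}} = \frac{1}{284 + \frac{23803}{89983}} = \frac{1}{\frac{25578975}{89983}} = \frac{89983}{25578975}$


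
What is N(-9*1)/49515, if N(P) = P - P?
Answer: 0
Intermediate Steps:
N(P) = 0
N(-9*1)/49515 = 0/49515 = 0*(1/49515) = 0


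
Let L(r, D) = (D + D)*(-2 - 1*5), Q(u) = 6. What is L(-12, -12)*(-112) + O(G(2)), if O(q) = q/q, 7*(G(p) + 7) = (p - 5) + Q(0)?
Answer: -18815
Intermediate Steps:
G(p) = -48/7 + p/7 (G(p) = -7 + ((p - 5) + 6)/7 = -7 + ((-5 + p) + 6)/7 = -7 + (1 + p)/7 = -7 + (⅐ + p/7) = -48/7 + p/7)
L(r, D) = -14*D (L(r, D) = (2*D)*(-2 - 5) = (2*D)*(-7) = -14*D)
O(q) = 1
L(-12, -12)*(-112) + O(G(2)) = -14*(-12)*(-112) + 1 = 168*(-112) + 1 = -18816 + 1 = -18815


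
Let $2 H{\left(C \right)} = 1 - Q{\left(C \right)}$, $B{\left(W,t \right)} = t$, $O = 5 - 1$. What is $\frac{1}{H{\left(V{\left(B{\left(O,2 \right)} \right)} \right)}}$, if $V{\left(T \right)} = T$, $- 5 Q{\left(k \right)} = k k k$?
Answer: $\frac{10}{13} \approx 0.76923$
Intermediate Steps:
$O = 4$ ($O = 5 - 1 = 4$)
$Q{\left(k \right)} = - \frac{k^{3}}{5}$ ($Q{\left(k \right)} = - \frac{k k k}{5} = - \frac{k^{2} k}{5} = - \frac{k^{3}}{5}$)
$H{\left(C \right)} = \frac{1}{2} + \frac{C^{3}}{10}$ ($H{\left(C \right)} = \frac{1 - - \frac{C^{3}}{5}}{2} = \frac{1 + \frac{C^{3}}{5}}{2} = \frac{1}{2} + \frac{C^{3}}{10}$)
$\frac{1}{H{\left(V{\left(B{\left(O,2 \right)} \right)} \right)}} = \frac{1}{\frac{1}{2} + \frac{2^{3}}{10}} = \frac{1}{\frac{1}{2} + \frac{1}{10} \cdot 8} = \frac{1}{\frac{1}{2} + \frac{4}{5}} = \frac{1}{\frac{13}{10}} = \frac{10}{13}$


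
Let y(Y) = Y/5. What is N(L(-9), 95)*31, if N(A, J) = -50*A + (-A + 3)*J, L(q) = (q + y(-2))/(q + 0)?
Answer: 37262/9 ≈ 4140.2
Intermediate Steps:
y(Y) = Y/5 (y(Y) = Y*(1/5) = Y/5)
L(q) = (-2/5 + q)/q (L(q) = (q + (1/5)*(-2))/(q + 0) = (q - 2/5)/q = (-2/5 + q)/q)
N(A, J) = -50*A + J*(3 - A) (N(A, J) = -50*A + (3 - A)*J = -50*A + J*(3 - A))
N(L(-9), 95)*31 = (-50*(-2/5 - 9)/(-9) + 3*95 - 1*(-2/5 - 9)/(-9)*95)*31 = (-(-50)*(-47)/(9*5) + 285 - 1*(-1/9*(-47/5))*95)*31 = (-50*47/45 + 285 - 1*47/45*95)*31 = (-470/9 + 285 - 893/9)*31 = (1202/9)*31 = 37262/9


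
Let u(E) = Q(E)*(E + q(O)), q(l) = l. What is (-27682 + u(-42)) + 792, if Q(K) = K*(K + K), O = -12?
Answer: -217402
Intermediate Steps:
Q(K) = 2*K² (Q(K) = K*(2*K) = 2*K²)
u(E) = 2*E²*(-12 + E) (u(E) = (2*E²)*(E - 12) = (2*E²)*(-12 + E) = 2*E²*(-12 + E))
(-27682 + u(-42)) + 792 = (-27682 + 2*(-42)²*(-12 - 42)) + 792 = (-27682 + 2*1764*(-54)) + 792 = (-27682 - 190512) + 792 = -218194 + 792 = -217402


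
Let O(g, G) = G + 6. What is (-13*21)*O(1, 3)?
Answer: -2457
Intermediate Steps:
O(g, G) = 6 + G
(-13*21)*O(1, 3) = (-13*21)*(6 + 3) = -273*9 = -2457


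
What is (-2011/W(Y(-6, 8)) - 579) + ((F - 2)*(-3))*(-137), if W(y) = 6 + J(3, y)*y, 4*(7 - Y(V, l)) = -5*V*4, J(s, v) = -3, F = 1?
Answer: -76261/75 ≈ -1016.8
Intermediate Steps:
Y(V, l) = 7 + 5*V (Y(V, l) = 7 - (-5*V)*4/4 = 7 - (-5)*V = 7 + 5*V)
W(y) = 6 - 3*y
(-2011/W(Y(-6, 8)) - 579) + ((F - 2)*(-3))*(-137) = (-2011/(6 - 3*(7 + 5*(-6))) - 579) + ((1 - 2)*(-3))*(-137) = (-2011/(6 - 3*(7 - 30)) - 579) - 1*(-3)*(-137) = (-2011/(6 - 3*(-23)) - 579) + 3*(-137) = (-2011/(6 + 69) - 579) - 411 = (-2011/75 - 579) - 411 = -45436/75 - 411 = -76261/75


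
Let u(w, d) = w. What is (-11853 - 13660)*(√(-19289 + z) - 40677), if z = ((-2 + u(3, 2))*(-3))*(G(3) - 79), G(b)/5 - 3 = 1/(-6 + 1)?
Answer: 1037792301 - 25513*I*√19094 ≈ 1.0378e+9 - 3.5254e+6*I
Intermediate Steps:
G(b) = 14 (G(b) = 15 + 5/(-6 + 1) = 15 + 5/(-5) = 15 + 5*(-⅕) = 15 - 1 = 14)
z = 195 (z = ((-2 + 3)*(-3))*(14 - 79) = (1*(-3))*(-65) = -3*(-65) = 195)
(-11853 - 13660)*(√(-19289 + z) - 40677) = (-11853 - 13660)*(√(-19289 + 195) - 40677) = -25513*(√(-19094) - 40677) = -25513*(I*√19094 - 40677) = -25513*(-40677 + I*√19094) = 1037792301 - 25513*I*√19094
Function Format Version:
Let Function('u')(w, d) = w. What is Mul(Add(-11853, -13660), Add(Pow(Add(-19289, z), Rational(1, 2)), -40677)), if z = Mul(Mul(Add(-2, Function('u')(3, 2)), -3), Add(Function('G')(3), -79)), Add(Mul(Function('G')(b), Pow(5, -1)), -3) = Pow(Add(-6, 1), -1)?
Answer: Add(1037792301, Mul(-25513, I, Pow(19094, Rational(1, 2)))) ≈ Add(1.0378e+9, Mul(-3.5254e+6, I))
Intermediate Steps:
Function('G')(b) = 14 (Function('G')(b) = Add(15, Mul(5, Pow(Add(-6, 1), -1))) = Add(15, Mul(5, Pow(-5, -1))) = Add(15, Mul(5, Rational(-1, 5))) = Add(15, -1) = 14)
z = 195 (z = Mul(Mul(Add(-2, 3), -3), Add(14, -79)) = Mul(Mul(1, -3), -65) = Mul(-3, -65) = 195)
Mul(Add(-11853, -13660), Add(Pow(Add(-19289, z), Rational(1, 2)), -40677)) = Mul(Add(-11853, -13660), Add(Pow(Add(-19289, 195), Rational(1, 2)), -40677)) = Mul(-25513, Add(Pow(-19094, Rational(1, 2)), -40677)) = Mul(-25513, Add(Mul(I, Pow(19094, Rational(1, 2))), -40677)) = Mul(-25513, Add(-40677, Mul(I, Pow(19094, Rational(1, 2))))) = Add(1037792301, Mul(-25513, I, Pow(19094, Rational(1, 2))))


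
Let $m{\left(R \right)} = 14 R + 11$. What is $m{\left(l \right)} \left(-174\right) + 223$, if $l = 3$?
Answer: $-8999$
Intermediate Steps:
$m{\left(R \right)} = 11 + 14 R$
$m{\left(l \right)} \left(-174\right) + 223 = \left(11 + 14 \cdot 3\right) \left(-174\right) + 223 = \left(11 + 42\right) \left(-174\right) + 223 = 53 \left(-174\right) + 223 = -9222 + 223 = -8999$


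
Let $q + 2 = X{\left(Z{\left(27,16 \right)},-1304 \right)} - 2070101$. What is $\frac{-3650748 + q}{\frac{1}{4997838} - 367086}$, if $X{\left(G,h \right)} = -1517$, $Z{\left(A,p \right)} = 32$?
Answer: $\frac{28599468240384}{1834636360067} \approx 15.589$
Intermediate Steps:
$q = -2071620$ ($q = -2 - 2071618 = -2071620$)
$\frac{-3650748 + q}{\frac{1}{4997838} - 367086} = \frac{-3650748 - 2071620}{\frac{1}{4997838} - 367086} = - \frac{5722368}{\frac{1}{4997838} - 367086} = - \frac{5722368}{- \frac{1834636360067}{4997838}} = \left(-5722368\right) \left(- \frac{4997838}{1834636360067}\right) = \frac{28599468240384}{1834636360067}$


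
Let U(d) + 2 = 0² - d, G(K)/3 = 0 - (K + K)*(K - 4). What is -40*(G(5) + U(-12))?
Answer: 800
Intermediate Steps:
G(K) = -6*K*(-4 + K) (G(K) = 3*(0 - (K + K)*(K - 4)) = 3*(0 - 2*K*(-4 + K)) = 3*(-2*K*(-4 + K)) = -6*K*(-4 + K))
U(d) = -2 - d (U(d) = -2 + (0² - d) = -2 + (0 - d) = -2 - d)
-40*(G(5) + U(-12)) = -40*(6*5*(4 - 1*5) + (-2 - 1*(-12))) = -40*(6*5*(4 - 5) + (-2 + 12)) = -40*(6*5*(-1) + 10) = -40*(-30 + 10) = -40*(-20) = 800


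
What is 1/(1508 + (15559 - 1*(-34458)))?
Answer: 1/51525 ≈ 1.9408e-5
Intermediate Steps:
1/(1508 + (15559 - 1*(-34458))) = 1/(1508 + (15559 + 34458)) = 1/(1508 + 50017) = 1/51525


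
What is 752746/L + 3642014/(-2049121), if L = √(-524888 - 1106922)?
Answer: -3642014/2049121 - 376373*I*√1631810/815905 ≈ -1.7774 - 589.27*I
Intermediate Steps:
L = I*√1631810 (L = √(-1631810) = I*√1631810 ≈ 1277.4*I)
752746/L + 3642014/(-2049121) = 752746/((I*√1631810)) + 3642014/(-2049121) = 752746*(-I*√1631810/1631810) + 3642014*(-1/2049121) = -376373*I*√1631810/815905 - 3642014/2049121 = -3642014/2049121 - 376373*I*√1631810/815905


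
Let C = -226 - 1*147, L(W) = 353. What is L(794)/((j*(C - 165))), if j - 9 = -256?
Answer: 353/132886 ≈ 0.0026564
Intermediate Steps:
j = -247 (j = 9 - 256 = -247)
C = -373 (C = -226 - 147 = -373)
L(794)/((j*(C - 165))) = 353/((-247*(-373 - 165))) = 353/((-247*(-538))) = 353/132886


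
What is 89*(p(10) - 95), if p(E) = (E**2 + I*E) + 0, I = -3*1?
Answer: -2225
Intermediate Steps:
I = -3
p(E) = E**2 - 3*E (p(E) = (E**2 - 3*E) + 0 = E**2 - 3*E)
89*(p(10) - 95) = 89*(10*(-3 + 10) - 95) = 89*(10*7 - 95) = 89*(70 - 95) = 89*(-25) = -2225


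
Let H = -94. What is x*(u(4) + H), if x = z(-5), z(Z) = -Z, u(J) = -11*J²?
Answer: -1350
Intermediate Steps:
x = 5 (x = -1*(-5) = 5)
x*(u(4) + H) = 5*(-11*4² - 94) = 5*(-11*16 - 94) = 5*(-176 - 94) = 5*(-270) = -1350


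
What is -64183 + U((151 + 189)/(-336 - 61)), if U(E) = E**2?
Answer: -10115702847/157609 ≈ -64182.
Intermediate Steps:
-64183 + U((151 + 189)/(-336 - 61)) = -64183 + ((151 + 189)/(-336 - 61))**2 = -64183 + (340/(-397))**2 = -64183 + (340*(-1/397))**2 = -64183 + (-340/397)**2 = -64183 + 115600/157609 = -10115702847/157609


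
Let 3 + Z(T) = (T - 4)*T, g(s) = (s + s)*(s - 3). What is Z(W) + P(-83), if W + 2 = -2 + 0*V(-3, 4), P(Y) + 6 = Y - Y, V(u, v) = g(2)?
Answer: 23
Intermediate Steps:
g(s) = 2*s*(-3 + s) (g(s) = (2*s)*(-3 + s) = 2*s*(-3 + s))
V(u, v) = -4 (V(u, v) = 2*2*(-3 + 2) = 2*2*(-1) = -4)
P(Y) = -6 (P(Y) = -6 + (Y - Y) = -6 + 0 = -6)
W = -4 (W = -2 + (-2 + 0*(-4)) = -2 + (-2 + 0) = -2 - 2 = -4)
Z(T) = -3 + T*(-4 + T) (Z(T) = -3 + (T - 4)*T = -3 + (-4 + T)*T = -3 + T*(-4 + T))
Z(W) + P(-83) = (-3 + (-4)**2 - 4*(-4)) - 6 = (-3 + 16 + 16) - 6 = 29 - 6 = 23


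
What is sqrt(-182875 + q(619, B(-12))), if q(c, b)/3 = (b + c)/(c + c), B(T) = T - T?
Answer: I*sqrt(731494)/2 ≈ 427.64*I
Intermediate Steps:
B(T) = 0
q(c, b) = 3*(b + c)/(2*c) (q(c, b) = 3*((b + c)/(c + c)) = 3*((b + c)/((2*c))) = 3*((b + c)*(1/(2*c))) = 3*((b + c)/(2*c)) = 3*(b + c)/(2*c))
sqrt(-182875 + q(619, B(-12))) = sqrt(-182875 + (3/2)*(0 + 619)/619) = sqrt(-182875 + (3/2)*(1/619)*619) = sqrt(-182875 + 3/2) = sqrt(-365747/2) = I*sqrt(731494)/2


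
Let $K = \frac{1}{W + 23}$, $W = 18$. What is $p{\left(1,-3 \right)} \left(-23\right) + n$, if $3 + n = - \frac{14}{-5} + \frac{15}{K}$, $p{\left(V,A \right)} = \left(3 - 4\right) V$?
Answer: $\frac{3189}{5} \approx 637.8$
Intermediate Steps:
$p{\left(V,A \right)} = - V$
$K = \frac{1}{41}$ ($K = \frac{1}{18 + 23} = \frac{1}{41} \approx 0.02439$)
$n = \frac{3074}{5}$ ($n = -3 + \left(- \frac{14}{-5} + 15 \frac{1}{\frac{1}{41}}\right) = -3 + \left(\left(-14\right) \left(- \frac{1}{5}\right) + 15 \cdot 41\right) = -3 + \left(\frac{14}{5} + 615\right) = -3 + \frac{3089}{5} = \frac{3074}{5} \approx 614.8$)
$p{\left(1,-3 \right)} \left(-23\right) + n = \left(-1\right) 1 \left(-23\right) + \frac{3074}{5} = \left(-1\right) \left(-23\right) + \frac{3074}{5} = 23 + \frac{3074}{5} = \frac{3189}{5}$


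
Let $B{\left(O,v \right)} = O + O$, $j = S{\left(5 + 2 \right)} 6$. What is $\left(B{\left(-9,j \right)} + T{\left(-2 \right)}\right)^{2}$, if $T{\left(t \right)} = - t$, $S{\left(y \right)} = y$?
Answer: $256$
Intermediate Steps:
$j = 42$ ($j = \left(5 + 2\right) 6 = 7 \cdot 6 = 42$)
$B{\left(O,v \right)} = 2 O$
$\left(B{\left(-9,j \right)} + T{\left(-2 \right)}\right)^{2} = \left(2 \left(-9\right) - -2\right)^{2} = \left(-18 + 2\right)^{2} = \left(-16\right)^{2} = 256$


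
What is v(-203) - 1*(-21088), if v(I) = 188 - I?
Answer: 21479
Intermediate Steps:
v(-203) - 1*(-21088) = (188 - 1*(-203)) - 1*(-21088) = (188 + 203) + 21088 = 391 + 21088 = 21479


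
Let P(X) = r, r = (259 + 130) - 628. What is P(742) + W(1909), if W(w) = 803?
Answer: 564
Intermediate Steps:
r = -239 (r = 389 - 628 = -239)
P(X) = -239
P(742) + W(1909) = -239 + 803 = 564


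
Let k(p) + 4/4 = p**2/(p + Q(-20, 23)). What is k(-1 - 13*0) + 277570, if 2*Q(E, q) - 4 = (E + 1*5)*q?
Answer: 95206165/343 ≈ 2.7757e+5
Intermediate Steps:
Q(E, q) = 2 + q*(5 + E)/2 (Q(E, q) = 2 + ((E + 1*5)*q)/2 = 2 + ((E + 5)*q)/2 = 2 + ((5 + E)*q)/2 = 2 + (q*(5 + E))/2 = 2 + q*(5 + E)/2)
k(p) = -1 + p**2/(-341/2 + p) (k(p) = -1 + p**2/(p + (2 + (5/2)*23 + (1/2)*(-20)*23)) = -1 + p**2/(p + (2 + 115/2 - 230)) = -1 + p**2/(p - 341/2) = -1 + p**2/(-341/2 + p))
k(-1 - 13*0) + 277570 = (341 - 2*(-1 - 13*0) + 2*(-1 - 13*0)**2)/(-341 + 2*(-1 - 13*0)) + 277570 = (341 - 2*(-1 + 0) + 2*(-1 + 0)**2)/(-341 + 2*(-1 + 0)) + 277570 = (341 - 2*(-1) + 2*(-1)**2)/(-341 + 2*(-1)) + 277570 = (341 + 2 + 2*1)/(-341 - 2) + 277570 = (341 + 2 + 2)/(-343) + 277570 = -1/343*345 + 277570 = -345/343 + 277570 = 95206165/343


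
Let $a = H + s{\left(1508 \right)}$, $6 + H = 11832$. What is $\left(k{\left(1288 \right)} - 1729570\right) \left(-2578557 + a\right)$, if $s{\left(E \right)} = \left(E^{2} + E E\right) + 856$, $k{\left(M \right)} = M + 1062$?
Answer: $-3423787026660$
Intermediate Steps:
$k{\left(M \right)} = 1062 + M$
$s{\left(E \right)} = 856 + 2 E^{2}$ ($s{\left(E \right)} = \left(E^{2} + E^{2}\right) + 856 = 2 E^{2} + 856 = 856 + 2 E^{2}$)
$H = 11826$ ($H = -6 + 11832 = 11826$)
$a = 4560810$ ($a = 11826 + \left(856 + 2 \cdot 1508^{2}\right) = 11826 + \left(856 + 2 \cdot 2274064\right) = 11826 + \left(856 + 4548128\right) = 11826 + 4548984 = 4560810$)
$\left(k{\left(1288 \right)} - 1729570\right) \left(-2578557 + a\right) = \left(\left(1062 + 1288\right) - 1729570\right) \left(-2578557 + 4560810\right) = \left(2350 - 1729570\right) 1982253 = \left(-1727220\right) 1982253 = -3423787026660$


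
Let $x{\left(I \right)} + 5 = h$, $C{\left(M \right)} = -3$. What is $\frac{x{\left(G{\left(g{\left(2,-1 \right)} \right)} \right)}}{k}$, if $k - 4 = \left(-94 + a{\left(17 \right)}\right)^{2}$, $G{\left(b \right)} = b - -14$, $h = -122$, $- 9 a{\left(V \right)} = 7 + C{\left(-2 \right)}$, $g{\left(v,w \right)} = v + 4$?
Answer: $- \frac{10287}{722824} \approx -0.014232$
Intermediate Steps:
$g{\left(v,w \right)} = 4 + v$
$a{\left(V \right)} = - \frac{4}{9}$ ($a{\left(V \right)} = - \frac{7 - 3}{9} = \left(- \frac{1}{9}\right) 4 = - \frac{4}{9}$)
$G{\left(b \right)} = 14 + b$ ($G{\left(b \right)} = b + 14 = 14 + b$)
$x{\left(I \right)} = -127$ ($x{\left(I \right)} = -5 - 122 = -127$)
$k = \frac{722824}{81}$ ($k = 4 + \left(-94 - \frac{4}{9}\right)^{2} = 4 + \left(- \frac{850}{9}\right)^{2} = 4 + \frac{722500}{81} = \frac{722824}{81} \approx 8923.8$)
$\frac{x{\left(G{\left(g{\left(2,-1 \right)} \right)} \right)}}{k} = - \frac{127}{\frac{722824}{81}} = \left(-127\right) \frac{81}{722824} = - \frac{10287}{722824}$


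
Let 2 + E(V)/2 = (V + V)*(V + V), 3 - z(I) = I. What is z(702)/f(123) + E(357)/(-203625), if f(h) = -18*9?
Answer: -845903/1221750 ≈ -0.69237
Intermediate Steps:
f(h) = -162
z(I) = 3 - I
E(V) = -4 + 8*V² (E(V) = -4 + 2*((V + V)*(V + V)) = -4 + 2*((2*V)*(2*V)) = -4 + 2*(4*V²) = -4 + 8*V²)
z(702)/f(123) + E(357)/(-203625) = (3 - 1*702)/(-162) + (-4 + 8*357²)/(-203625) = (3 - 702)*(-1/162) + (-4 + 8*127449)*(-1/203625) = -699*(-1/162) + (-4 + 1019592)*(-1/203625) = 233/54 + 1019588*(-1/203625) = 233/54 - 1019588/203625 = -845903/1221750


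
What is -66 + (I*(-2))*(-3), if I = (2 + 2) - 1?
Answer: -48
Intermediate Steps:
I = 3 (I = 4 - 1 = 3)
-66 + (I*(-2))*(-3) = -66 + (3*(-2))*(-3) = -66 - 6*(-3) = -66 + 18 = -48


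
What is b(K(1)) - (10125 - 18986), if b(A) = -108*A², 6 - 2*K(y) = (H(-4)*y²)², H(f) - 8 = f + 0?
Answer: 6161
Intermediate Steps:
H(f) = 8 + f (H(f) = 8 + (f + 0) = 8 + f)
K(y) = 3 - 8*y⁴ (K(y) = 3 - y⁴*(8 - 4)²/2 = 3 - 16*y⁴/2 = 3 - 8*y⁴)
b(K(1)) - (10125 - 18986) = -108*(3 - 8*1⁴)² - (10125 - 18986) = -108*(3 - 8*1)² - 1*(-8861) = -108*(3 - 8)² + 8861 = -108*(-5)² + 8861 = -108*25 + 8861 = -2700 + 8861 = 6161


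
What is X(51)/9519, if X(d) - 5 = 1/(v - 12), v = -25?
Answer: 184/352203 ≈ 0.00052243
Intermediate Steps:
X(d) = 184/37 (X(d) = 5 + 1/(-25 - 12) = 5 + 1/(-37) = 5 - 1/37 = 184/37)
X(51)/9519 = (184/37)/9519 = (184/37)*(1/9519) = 184/352203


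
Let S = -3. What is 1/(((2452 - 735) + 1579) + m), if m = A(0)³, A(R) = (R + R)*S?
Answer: 1/3296 ≈ 0.00030340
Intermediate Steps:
A(R) = -6*R (A(R) = (R + R)*(-3) = (2*R)*(-3) = -6*R)
m = 0 (m = (-6*0)³ = 0³ = 0)
1/(((2452 - 735) + 1579) + m) = 1/(((2452 - 735) + 1579) + 0) = 1/((1717 + 1579) + 0) = 1/(3296 + 0) = 1/3296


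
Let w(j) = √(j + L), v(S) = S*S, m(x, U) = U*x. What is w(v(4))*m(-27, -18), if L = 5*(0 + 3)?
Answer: 486*√31 ≈ 2705.9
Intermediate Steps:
v(S) = S²
L = 15 (L = 5*3 = 15)
w(j) = √(15 + j) (w(j) = √(j + 15) = √(15 + j))
w(v(4))*m(-27, -18) = √(15 + 4²)*(-18*(-27)) = √(15 + 16)*486 = √31*486 = 486*√31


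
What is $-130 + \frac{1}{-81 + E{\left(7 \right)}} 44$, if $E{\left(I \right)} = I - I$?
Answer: $- \frac{10574}{81} \approx -130.54$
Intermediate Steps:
$E{\left(I \right)} = 0$
$-130 + \frac{1}{-81 + E{\left(7 \right)}} 44 = -130 + \frac{1}{-81 + 0} \cdot 44 = -130 + \frac{1}{-81} \cdot 44 = -130 - \frac{44}{81} = - \frac{10574}{81}$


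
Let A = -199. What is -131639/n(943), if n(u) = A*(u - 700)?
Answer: 131639/48357 ≈ 2.7222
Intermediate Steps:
n(u) = 139300 - 199*u (n(u) = -199*(u - 700) = -199*(-700 + u) = 139300 - 199*u)
-131639/n(943) = -131639/(139300 - 199*943) = -131639/(139300 - 187657) = -131639/(-48357) = -131639*(-1/48357) = 131639/48357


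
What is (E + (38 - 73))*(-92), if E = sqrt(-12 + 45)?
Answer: 3220 - 92*sqrt(33) ≈ 2691.5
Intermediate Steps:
E = sqrt(33) ≈ 5.7446
(E + (38 - 73))*(-92) = (sqrt(33) + (38 - 73))*(-92) = (sqrt(33) - 35)*(-92) = (-35 + sqrt(33))*(-92) = 3220 - 92*sqrt(33)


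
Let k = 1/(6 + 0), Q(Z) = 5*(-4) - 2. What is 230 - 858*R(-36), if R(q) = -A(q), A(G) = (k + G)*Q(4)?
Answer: 676620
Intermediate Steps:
Q(Z) = -22 (Q(Z) = -20 - 2 = -22)
k = ⅙ (k = 1/6 = ⅙ ≈ 0.16667)
A(G) = -11/3 - 22*G (A(G) = (⅙ + G)*(-22) = -11/3 - 22*G)
R(q) = 11/3 + 22*q (R(q) = -(-11/3 - 22*q) = 11/3 + 22*q)
230 - 858*R(-36) = 230 - 858*(11/3 + 22*(-36)) = 230 - 858*(11/3 - 792) = 230 - 858*(-2365/3) = 230 + 676390 = 676620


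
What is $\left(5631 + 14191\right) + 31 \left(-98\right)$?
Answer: $16784$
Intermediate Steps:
$\left(5631 + 14191\right) + 31 \left(-98\right) = 19822 - 3038 = 16784$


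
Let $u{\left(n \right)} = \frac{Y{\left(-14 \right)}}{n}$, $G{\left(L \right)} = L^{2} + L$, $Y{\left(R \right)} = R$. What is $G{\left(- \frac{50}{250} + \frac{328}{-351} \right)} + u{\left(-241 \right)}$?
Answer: $\frac{156360466}{742286025} \approx 0.21065$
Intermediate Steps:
$G{\left(L \right)} = L + L^{2}$
$u{\left(n \right)} = - \frac{14}{n}$
$G{\left(- \frac{50}{250} + \frac{328}{-351} \right)} + u{\left(-241 \right)} = \left(- \frac{50}{250} + \frac{328}{-351}\right) \left(1 + \left(- \frac{50}{250} + \frac{328}{-351}\right)\right) - \frac{14}{-241} = \left(\left(-50\right) \frac{1}{250} + 328 \left(- \frac{1}{351}\right)\right) \left(1 + \left(\left(-50\right) \frac{1}{250} + 328 \left(- \frac{1}{351}\right)\right)\right) - - \frac{14}{241} = \left(- \frac{1}{5} - \frac{328}{351}\right) \left(1 - \frac{1991}{1755}\right) + \frac{14}{241} = - \frac{1991 \left(1 - \frac{1991}{1755}\right)}{1755} + \frac{14}{241} = \left(- \frac{1991}{1755}\right) \left(- \frac{236}{1755}\right) + \frac{14}{241} = \frac{469876}{3080025} + \frac{14}{241} = \frac{156360466}{742286025}$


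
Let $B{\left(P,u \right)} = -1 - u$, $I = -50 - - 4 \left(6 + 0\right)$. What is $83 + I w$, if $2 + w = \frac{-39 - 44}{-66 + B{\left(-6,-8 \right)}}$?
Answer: $\frac{5807}{59} \approx 98.424$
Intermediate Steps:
$I = -26$ ($I = -50 - \left(-4\right) 6 = -50 - -24 = -50 + 24 = -26$)
$w = - \frac{35}{59}$ ($w = -2 + \frac{-39 - 44}{-66 - -7} = -2 - \frac{83}{-66 + \left(-1 + 8\right)} = -2 - \frac{83}{-66 + 7} = -2 - \frac{83}{-59} = -2 - - \frac{83}{59} = -2 + \frac{83}{59} = - \frac{35}{59} \approx -0.59322$)
$83 + I w = 83 - - \frac{910}{59} = 83 + \frac{910}{59} = \frac{5807}{59}$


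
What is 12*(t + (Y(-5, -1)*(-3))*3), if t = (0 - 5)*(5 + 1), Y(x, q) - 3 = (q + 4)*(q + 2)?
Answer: -1008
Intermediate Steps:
Y(x, q) = 3 + (2 + q)*(4 + q) (Y(x, q) = 3 + (q + 4)*(q + 2) = 3 + (4 + q)*(2 + q) = 3 + (2 + q)*(4 + q))
t = -30 (t = -5*6 = -30)
12*(t + (Y(-5, -1)*(-3))*3) = 12*(-30 + ((11 + (-1)² + 6*(-1))*(-3))*3) = 12*(-30 + ((11 + 1 - 6)*(-3))*3) = 12*(-30 + (6*(-3))*3) = 12*(-30 - 18*3) = 12*(-30 - 54) = 12*(-84) = -1008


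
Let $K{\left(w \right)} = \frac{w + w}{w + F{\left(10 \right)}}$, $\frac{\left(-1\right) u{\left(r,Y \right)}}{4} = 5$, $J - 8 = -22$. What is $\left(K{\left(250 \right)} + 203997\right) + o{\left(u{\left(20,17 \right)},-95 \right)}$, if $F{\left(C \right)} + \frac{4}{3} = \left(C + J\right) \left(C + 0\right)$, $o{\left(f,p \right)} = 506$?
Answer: $\frac{64010189}{313} \approx 2.0451 \cdot 10^{5}$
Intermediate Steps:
$J = -14$ ($J = 8 - 22 = -14$)
$u{\left(r,Y \right)} = -20$ ($u{\left(r,Y \right)} = \left(-4\right) 5 = -20$)
$F{\left(C \right)} = - \frac{4}{3} + C \left(-14 + C\right)$ ($F{\left(C \right)} = - \frac{4}{3} + \left(C - 14\right) \left(C + 0\right) = - \frac{4}{3} + \left(-14 + C\right) C = - \frac{4}{3} + C \left(-14 + C\right)$)
$K{\left(w \right)} = \frac{2 w}{- \frac{124}{3} + w}$ ($K{\left(w \right)} = \frac{w + w}{w - \left(\frac{424}{3} - 100\right)} = \frac{2 w}{w - \frac{124}{3}} = \frac{2 w}{- \frac{124}{3} + w}$)
$\left(K{\left(250 \right)} + 203997\right) + o{\left(u{\left(20,17 \right)},-95 \right)} = \left(6 \cdot 250 \frac{1}{-124 + 3 \cdot 250} + 203997\right) + 506 = \left(6 \cdot 250 \frac{1}{-124 + 750} + 203997\right) + 506 = \left(6 \cdot 250 \cdot \frac{1}{626} + 203997\right) + 506 = \left(\frac{750}{313} + 203997\right) + 506 = \frac{63851811}{313} + 506 = \frac{64010189}{313}$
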